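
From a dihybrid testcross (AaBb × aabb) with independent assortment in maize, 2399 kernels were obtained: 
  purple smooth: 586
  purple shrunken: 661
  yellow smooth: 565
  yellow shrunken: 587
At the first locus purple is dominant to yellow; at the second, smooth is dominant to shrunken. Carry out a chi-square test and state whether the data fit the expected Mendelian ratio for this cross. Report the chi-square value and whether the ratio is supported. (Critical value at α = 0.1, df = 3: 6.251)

A dihybrid testcross with independent assortment gives a 1:1:1:1 ratio.
Under the 1:1:1:1 hypothesis (Σ ratio = 4, N = 2399):
  purple smooth: 2399 × 1/4 = 599.75
  purple shrunken: 2399 × 1/4 = 599.75
  yellow smooth: 2399 × 1/4 = 599.75
  yellow shrunken: 2399 × 1/4 = 599.75
χ² = Σ (O − E)² / E
  purple smooth: (586 − 599.75)² / 599.75 = 0.3152
  purple shrunken: (661 − 599.75)² / 599.75 = 6.2552
  yellow smooth: (565 − 599.75)² / 599.75 = 2.0134
  yellow shrunken: (587 − 599.75)² / 599.75 = 0.2711
χ² = 0.3152 + 6.2552 + 2.0134 + 0.2711 = 8.8549 ≈ 8.855
Degrees of freedom = 4 − 1 = 3; critical value at α = 0.1 is 6.251.
Since 8.855 > 6.251, we reject the null hypothesis — the data do not fit the 1:1:1:1 ratio.

8.855; not consistent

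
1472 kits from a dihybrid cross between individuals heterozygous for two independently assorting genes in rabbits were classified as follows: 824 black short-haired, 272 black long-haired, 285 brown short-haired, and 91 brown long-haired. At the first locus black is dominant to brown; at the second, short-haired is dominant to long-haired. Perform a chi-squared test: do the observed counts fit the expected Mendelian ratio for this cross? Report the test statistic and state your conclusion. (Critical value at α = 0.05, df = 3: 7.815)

A dihybrid F₂ with independent assortment and complete dominance at both loci gives a 9:3:3:1 phenotypic ratio.
Expected counts for N = 1472 under a 9:3:3:1 ratio (total parts = 16):
  black short-haired: 1472 × 9/16 = 828
  black long-haired: 1472 × 3/16 = 276
  brown short-haired: 1472 × 3/16 = 276
  brown long-haired: 1472 × 1/16 = 92
χ² = Σ (O − E)² / E
  black short-haired: (824 − 828)² / 828 = 0.0193
  black long-haired: (272 − 276)² / 276 = 0.0580
  brown short-haired: (285 − 276)² / 276 = 0.2935
  brown long-haired: (91 − 92)² / 92 = 0.0109
χ² = 0.0193 + 0.0580 + 0.2935 + 0.0109 = 0.3817 ≈ 0.382
Degrees of freedom = 4 − 1 = 3; critical value at α = 0.05 is 7.815.
Since 0.382 < 7.815, we fail to reject the null hypothesis — the data are consistent with the 9:3:3:1 ratio.

0.382; consistent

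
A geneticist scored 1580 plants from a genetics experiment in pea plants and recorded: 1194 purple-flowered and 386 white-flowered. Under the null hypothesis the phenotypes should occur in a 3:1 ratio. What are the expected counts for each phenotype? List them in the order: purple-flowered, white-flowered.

Under the 3:1 hypothesis (Σ ratio = 4, N = 1580):
  purple-flowered: 1580 × 3/4 = 1185
  white-flowered: 1580 × 1/4 = 395

1185, 395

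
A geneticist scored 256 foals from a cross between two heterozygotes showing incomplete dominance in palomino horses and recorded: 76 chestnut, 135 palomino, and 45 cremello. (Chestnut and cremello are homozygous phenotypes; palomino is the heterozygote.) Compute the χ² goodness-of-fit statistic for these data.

With incomplete dominance, a heterozygote × heterozygote cross gives a 1:2:1 phenotypic ratio.
The 1:2:1 ratio has 4 parts, so with N = 256 the expected counts are:
  chestnut: 256 × 1/4 = 64
  palomino: 256 × 2/4 = 128
  cremello: 256 × 1/4 = 64
χ² = Σ (O − E)² / E
  chestnut: (76 − 64)² / 64 = 2.2500
  palomino: (135 − 128)² / 128 = 0.3828
  cremello: (45 − 64)² / 64 = 5.6406
χ² = 2.2500 + 0.3828 + 5.6406 = 8.2734 ≈ 8.273

8.273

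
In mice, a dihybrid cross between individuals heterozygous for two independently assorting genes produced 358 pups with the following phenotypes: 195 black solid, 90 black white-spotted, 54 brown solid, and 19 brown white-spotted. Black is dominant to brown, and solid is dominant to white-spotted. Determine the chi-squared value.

A dihybrid F₂ with independent assortment and complete dominance at both loci gives a 9:3:3:1 phenotypic ratio.
Expected counts for N = 358 under a 9:3:3:1 ratio (total parts = 16):
  black solid: 358 × 9/16 = 201.375
  black white-spotted: 358 × 3/16 = 67.125
  brown solid: 358 × 3/16 = 67.125
  brown white-spotted: 358 × 1/16 = 22.375
χ² = Σ (O − E)² / E
  black solid: (195 − 201.375)² / 201.375 = 0.2018
  black white-spotted: (90 − 67.125)² / 67.125 = 7.7954
  brown solid: (54 − 67.125)² / 67.125 = 2.5663
  brown white-spotted: (19 − 22.375)² / 22.375 = 0.5091
χ² = 0.2018 + 7.7954 + 2.5663 + 0.5091 = 11.0726 ≈ 11.073

11.073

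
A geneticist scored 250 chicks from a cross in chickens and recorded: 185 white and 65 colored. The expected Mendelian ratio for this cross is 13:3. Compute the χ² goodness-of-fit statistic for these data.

Expected counts for N = 250 under a 13:3 ratio (total parts = 16):
  white: 250 × 13/16 = 203.125
  colored: 250 × 3/16 = 46.875
χ² = Σ (O − E)² / E
  white: (185 − 203.125)² / 203.125 = 1.6173
  colored: (65 − 46.875)² / 46.875 = 7.0083
χ² = 1.6173 + 7.0083 = 8.6256 ≈ 8.626

8.626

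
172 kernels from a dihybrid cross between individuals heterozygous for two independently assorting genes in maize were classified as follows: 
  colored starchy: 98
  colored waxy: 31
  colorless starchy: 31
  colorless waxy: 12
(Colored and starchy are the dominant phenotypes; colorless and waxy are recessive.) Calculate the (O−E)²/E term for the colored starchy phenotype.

A dihybrid F₂ with independent assortment and complete dominance at both loci gives a 9:3:3:1 phenotypic ratio.
Under the 9:3:3:1 hypothesis (Σ ratio = 16, N = 172):
  colored starchy: 172 × 9/16 = 96.75
  colored waxy: 172 × 3/16 = 32.25
  colorless starchy: 172 × 3/16 = 32.25
  colorless waxy: 172 × 1/16 = 10.75
Contribution of colored starchy: (98 − 96.75)² / 96.75 = 0.0161

0.016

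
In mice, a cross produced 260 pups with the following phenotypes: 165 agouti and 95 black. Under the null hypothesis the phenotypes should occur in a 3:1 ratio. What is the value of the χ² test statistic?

Total ratio parts = 4. Expected numbers out of 260:
  agouti: 260 × 3/4 = 195
  black: 260 × 1/4 = 65
χ² = Σ (O − E)² / E
  agouti: (165 − 195)² / 195 = 4.6154
  black: (95 − 65)² / 65 = 13.8462
χ² = 4.6154 + 13.8462 = 18.4616 ≈ 18.462

18.462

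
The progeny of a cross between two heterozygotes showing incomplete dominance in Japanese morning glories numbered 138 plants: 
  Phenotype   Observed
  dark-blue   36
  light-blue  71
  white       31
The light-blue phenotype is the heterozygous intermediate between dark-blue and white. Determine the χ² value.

With incomplete dominance, a heterozygote × heterozygote cross gives a 1:2:1 phenotypic ratio.
Expected counts for N = 138 under a 1:2:1 ratio (total parts = 4):
  dark-blue: 138 × 1/4 = 34.5
  light-blue: 138 × 2/4 = 69
  white: 138 × 1/4 = 34.5
χ² = Σ (O − E)² / E
  dark-blue: (36 − 34.5)² / 34.5 = 0.0652
  light-blue: (71 − 69)² / 69 = 0.0580
  white: (31 − 34.5)² / 34.5 = 0.3551
χ² = 0.0652 + 0.0580 + 0.3551 = 0.4783 ≈ 0.478

0.478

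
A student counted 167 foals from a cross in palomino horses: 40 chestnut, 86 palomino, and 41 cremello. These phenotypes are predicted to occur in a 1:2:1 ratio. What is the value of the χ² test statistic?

0.162

Expected counts for N = 167 under a 1:2:1 ratio (total parts = 4):
  chestnut: 167 × 1/4 = 41.75
  palomino: 167 × 2/4 = 83.5
  cremello: 167 × 1/4 = 41.75
χ² = Σ (O − E)² / E
  chestnut: (40 − 41.75)² / 41.75 = 0.0734
  palomino: (86 − 83.5)² / 83.5 = 0.0749
  cremello: (41 − 41.75)² / 41.75 = 0.0135
χ² = 0.0734 + 0.0749 + 0.0135 = 0.1618 ≈ 0.162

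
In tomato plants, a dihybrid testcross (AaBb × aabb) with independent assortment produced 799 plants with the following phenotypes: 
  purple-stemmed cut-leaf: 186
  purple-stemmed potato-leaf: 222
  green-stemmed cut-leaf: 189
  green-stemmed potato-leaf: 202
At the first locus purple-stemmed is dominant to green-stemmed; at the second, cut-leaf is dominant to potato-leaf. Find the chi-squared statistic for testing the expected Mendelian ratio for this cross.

A dihybrid testcross with independent assortment gives a 1:1:1:1 ratio.
Under the 1:1:1:1 hypothesis (Σ ratio = 4, N = 799):
  purple-stemmed cut-leaf: 799 × 1/4 = 199.75
  purple-stemmed potato-leaf: 799 × 1/4 = 199.75
  green-stemmed cut-leaf: 799 × 1/4 = 199.75
  green-stemmed potato-leaf: 799 × 1/4 = 199.75
χ² = Σ (O − E)² / E
  purple-stemmed cut-leaf: (186 − 199.75)² / 199.75 = 0.9465
  purple-stemmed potato-leaf: (222 − 199.75)² / 199.75 = 2.4784
  green-stemmed cut-leaf: (189 − 199.75)² / 199.75 = 0.5785
  green-stemmed potato-leaf: (202 − 199.75)² / 199.75 = 0.0253
χ² = 0.9465 + 2.4784 + 0.5785 + 0.0253 = 4.0287 ≈ 4.029

4.029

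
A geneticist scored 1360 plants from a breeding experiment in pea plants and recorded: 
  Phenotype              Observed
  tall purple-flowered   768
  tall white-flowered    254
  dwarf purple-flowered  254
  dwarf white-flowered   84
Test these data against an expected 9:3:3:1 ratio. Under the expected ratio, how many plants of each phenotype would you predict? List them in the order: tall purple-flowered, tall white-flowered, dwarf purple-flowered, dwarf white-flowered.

765, 255, 255, 85

Under the 9:3:3:1 hypothesis (Σ ratio = 16, N = 1360):
  tall purple-flowered: 1360 × 9/16 = 765
  tall white-flowered: 1360 × 3/16 = 255
  dwarf purple-flowered: 1360 × 3/16 = 255
  dwarf white-flowered: 1360 × 1/16 = 85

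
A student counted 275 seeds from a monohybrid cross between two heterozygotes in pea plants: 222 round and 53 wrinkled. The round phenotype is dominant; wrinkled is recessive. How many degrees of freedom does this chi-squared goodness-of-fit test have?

1

For a monohybrid cross between heterozygotes with complete dominance, the expected phenotypic ratio is 3:1.
A goodness-of-fit test with 2 phenotype classes has df = 2 − 1 = 1.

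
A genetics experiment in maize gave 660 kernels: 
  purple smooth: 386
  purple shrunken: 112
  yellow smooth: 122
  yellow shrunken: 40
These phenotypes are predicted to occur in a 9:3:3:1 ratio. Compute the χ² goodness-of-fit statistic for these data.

Expected counts for N = 660 under a 9:3:3:1 ratio (total parts = 16):
  purple smooth: 660 × 9/16 = 371.25
  purple shrunken: 660 × 3/16 = 123.75
  yellow smooth: 660 × 3/16 = 123.75
  yellow shrunken: 660 × 1/16 = 41.25
χ² = Σ (O − E)² / E
  purple smooth: (386 − 371.25)² / 371.25 = 0.5860
  purple shrunken: (112 − 123.75)² / 123.75 = 1.1157
  yellow smooth: (122 − 123.75)² / 123.75 = 0.0247
  yellow shrunken: (40 − 41.25)² / 41.25 = 0.0379
χ² = 0.5860 + 1.1157 + 0.0247 + 0.0379 = 1.7643 ≈ 1.764

1.764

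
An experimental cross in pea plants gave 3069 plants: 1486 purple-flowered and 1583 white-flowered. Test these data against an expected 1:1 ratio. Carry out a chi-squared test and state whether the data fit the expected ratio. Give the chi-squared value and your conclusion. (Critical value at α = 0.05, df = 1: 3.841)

3.066; consistent

Total ratio parts = 2. Expected numbers out of 3069:
  purple-flowered: 3069 × 1/2 = 1534.5
  white-flowered: 3069 × 1/2 = 1534.5
χ² = Σ (O − E)² / E
  purple-flowered: (1486 − 1534.5)² / 1534.5 = 1.5329
  white-flowered: (1583 − 1534.5)² / 1534.5 = 1.5329
χ² = 1.5329 + 1.5329 = 3.0658 ≈ 3.066
Degrees of freedom = 2 − 1 = 1; critical value at α = 0.05 is 3.841.
Since 3.066 < 3.841, we fail to reject the null hypothesis — the data are consistent with the 1:1 ratio.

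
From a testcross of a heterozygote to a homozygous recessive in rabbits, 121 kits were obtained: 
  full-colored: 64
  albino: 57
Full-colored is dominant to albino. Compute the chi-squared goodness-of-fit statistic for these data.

A testcross of a heterozygote (Aa × aa) gives a 1:1 phenotypic ratio.
The 1:1 ratio has 2 parts, so with N = 121 the expected counts are:
  full-colored: 121 × 1/2 = 60.5
  albino: 121 × 1/2 = 60.5
χ² = Σ (O − E)² / E
  full-colored: (64 − 60.5)² / 60.5 = 0.2025
  albino: (57 − 60.5)² / 60.5 = 0.2025
χ² = 0.2025 + 0.2025 = 0.405

0.405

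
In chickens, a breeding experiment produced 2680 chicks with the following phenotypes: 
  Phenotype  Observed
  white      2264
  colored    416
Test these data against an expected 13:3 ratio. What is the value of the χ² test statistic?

18.326

Expected counts for N = 2680 under a 13:3 ratio (total parts = 16):
  white: 2680 × 13/16 = 2177.5
  colored: 2680 × 3/16 = 502.5
χ² = Σ (O − E)² / E
  white: (2264 − 2177.5)² / 2177.5 = 3.4362
  colored: (416 − 502.5)² / 502.5 = 14.8900
χ² = 3.4362 + 14.8900 = 18.3262 ≈ 18.326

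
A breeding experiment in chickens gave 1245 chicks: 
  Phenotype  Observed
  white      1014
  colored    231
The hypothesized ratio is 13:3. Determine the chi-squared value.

The 13:3 ratio has 16 parts, so with N = 1245 the expected counts are:
  white: 1245 × 13/16 = 1011.5625
  colored: 1245 × 3/16 = 233.4375
χ² = Σ (O − E)² / E
  white: (1014 − 1011.5625)² / 1011.5625 = 0.0059
  colored: (231 − 233.4375)² / 233.4375 = 0.0255
χ² = 0.0059 + 0.0255 = 0.0314 ≈ 0.031

0.031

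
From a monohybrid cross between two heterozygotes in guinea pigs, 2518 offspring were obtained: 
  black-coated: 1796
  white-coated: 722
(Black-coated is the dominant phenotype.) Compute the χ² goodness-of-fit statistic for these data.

18.123

For a monohybrid cross between heterozygotes with complete dominance, the expected phenotypic ratio is 3:1.
Under the 3:1 hypothesis (Σ ratio = 4, N = 2518):
  black-coated: 2518 × 3/4 = 1888.5
  white-coated: 2518 × 1/4 = 629.5
χ² = Σ (O − E)² / E
  black-coated: (1796 − 1888.5)² / 1888.5 = 4.5307
  white-coated: (722 − 629.5)² / 629.5 = 13.5921
χ² = 4.5307 + 13.5921 = 18.1228 ≈ 18.123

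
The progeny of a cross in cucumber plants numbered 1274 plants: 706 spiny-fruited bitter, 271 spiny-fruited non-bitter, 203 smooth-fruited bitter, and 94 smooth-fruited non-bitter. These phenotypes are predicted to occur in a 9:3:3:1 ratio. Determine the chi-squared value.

12.461

Total ratio parts = 16. Expected numbers out of 1274:
  spiny-fruited bitter: 1274 × 9/16 = 716.625
  spiny-fruited non-bitter: 1274 × 3/16 = 238.875
  smooth-fruited bitter: 1274 × 3/16 = 238.875
  smooth-fruited non-bitter: 1274 × 1/16 = 79.625
χ² = Σ (O − E)² / E
  spiny-fruited bitter: (706 − 716.625)² / 716.625 = 0.1575
  spiny-fruited non-bitter: (271 − 238.875)² / 238.875 = 4.3203
  smooth-fruited bitter: (203 − 238.875)² / 238.875 = 5.3878
  smooth-fruited non-bitter: (94 − 79.625)² / 79.625 = 2.5952
χ² = 0.1575 + 4.3203 + 5.3878 + 2.5952 = 12.4608 ≈ 12.461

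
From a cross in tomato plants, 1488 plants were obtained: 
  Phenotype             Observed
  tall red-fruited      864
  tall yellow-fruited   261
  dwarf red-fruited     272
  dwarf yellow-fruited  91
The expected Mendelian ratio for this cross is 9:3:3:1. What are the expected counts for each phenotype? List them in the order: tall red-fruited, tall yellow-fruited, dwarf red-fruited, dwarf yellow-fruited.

Total ratio parts = 16. Expected numbers out of 1488:
  tall red-fruited: 1488 × 9/16 = 837
  tall yellow-fruited: 1488 × 3/16 = 279
  dwarf red-fruited: 1488 × 3/16 = 279
  dwarf yellow-fruited: 1488 × 1/16 = 93

837, 279, 279, 93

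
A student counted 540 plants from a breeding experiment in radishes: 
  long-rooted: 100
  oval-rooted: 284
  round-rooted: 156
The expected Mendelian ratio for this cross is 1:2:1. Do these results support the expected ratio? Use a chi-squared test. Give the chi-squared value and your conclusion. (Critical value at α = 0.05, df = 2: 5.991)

Expected counts for N = 540 under a 1:2:1 ratio (total parts = 4):
  long-rooted: 540 × 1/4 = 135
  oval-rooted: 540 × 2/4 = 270
  round-rooted: 540 × 1/4 = 135
χ² = Σ (O − E)² / E
  long-rooted: (100 − 135)² / 135 = 9.0741
  oval-rooted: (284 − 270)² / 270 = 0.7259
  round-rooted: (156 − 135)² / 135 = 3.2667
χ² = 9.0741 + 0.7259 + 3.2667 = 13.0667 ≈ 13.067
Degrees of freedom = 3 − 1 = 2; critical value at α = 0.05 is 5.991.
Since 13.067 > 5.991, we reject the null hypothesis — the data do not fit the 1:2:1 ratio.

13.067; not consistent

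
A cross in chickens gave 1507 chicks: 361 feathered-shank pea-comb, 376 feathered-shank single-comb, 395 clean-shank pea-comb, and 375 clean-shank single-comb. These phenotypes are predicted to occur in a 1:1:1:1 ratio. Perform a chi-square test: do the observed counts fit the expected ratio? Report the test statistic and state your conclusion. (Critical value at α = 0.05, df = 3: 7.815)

Expected counts for N = 1507 under a 1:1:1:1 ratio (total parts = 4):
  feathered-shank pea-comb: 1507 × 1/4 = 376.75
  feathered-shank single-comb: 1507 × 1/4 = 376.75
  clean-shank pea-comb: 1507 × 1/4 = 376.75
  clean-shank single-comb: 1507 × 1/4 = 376.75
χ² = Σ (O − E)² / E
  feathered-shank pea-comb: (361 − 376.75)² / 376.75 = 0.6584
  feathered-shank single-comb: (376 − 376.75)² / 376.75 = 0.0015
  clean-shank pea-comb: (395 − 376.75)² / 376.75 = 0.8840
  clean-shank single-comb: (375 − 376.75)² / 376.75 = 0.0081
χ² = 0.6584 + 0.0015 + 0.8840 + 0.0081 = 1.552
Degrees of freedom = 4 − 1 = 3; critical value at α = 0.05 is 7.815.
Since 1.552 < 7.815, we fail to reject the null hypothesis — the data are consistent with the 1:1:1:1 ratio.

1.552; consistent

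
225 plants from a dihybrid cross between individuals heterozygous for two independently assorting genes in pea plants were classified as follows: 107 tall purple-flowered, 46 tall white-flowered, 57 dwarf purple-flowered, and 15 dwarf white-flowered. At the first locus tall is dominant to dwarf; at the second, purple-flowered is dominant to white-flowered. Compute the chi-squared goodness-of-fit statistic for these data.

8.632

A dihybrid F₂ with independent assortment and complete dominance at both loci gives a 9:3:3:1 phenotypic ratio.
The 9:3:3:1 ratio has 16 parts, so with N = 225 the expected counts are:
  tall purple-flowered: 225 × 9/16 = 126.5625
  tall white-flowered: 225 × 3/16 = 42.1875
  dwarf purple-flowered: 225 × 3/16 = 42.1875
  dwarf white-flowered: 225 × 1/16 = 14.0625
χ² = Σ (O − E)² / E
  tall purple-flowered: (107 − 126.5625)² / 126.5625 = 3.0237
  tall white-flowered: (46 − 42.1875)² / 42.1875 = 0.3445
  dwarf purple-flowered: (57 − 42.1875)² / 42.1875 = 5.2008
  dwarf white-flowered: (15 − 14.0625)² / 14.0625 = 0.0625
χ² = 3.0237 + 0.3445 + 5.2008 + 0.0625 = 8.6315 ≈ 8.632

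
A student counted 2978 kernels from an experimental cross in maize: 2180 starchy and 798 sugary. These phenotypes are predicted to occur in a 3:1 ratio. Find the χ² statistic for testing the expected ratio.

The 3:1 ratio has 4 parts, so with N = 2978 the expected counts are:
  starchy: 2978 × 3/4 = 2233.5
  sugary: 2978 × 1/4 = 744.5
χ² = Σ (O − E)² / E
  starchy: (2180 − 2233.5)² / 2233.5 = 1.2815
  sugary: (798 − 744.5)² / 744.5 = 3.8445
χ² = 1.2815 + 3.8445 = 5.126

5.126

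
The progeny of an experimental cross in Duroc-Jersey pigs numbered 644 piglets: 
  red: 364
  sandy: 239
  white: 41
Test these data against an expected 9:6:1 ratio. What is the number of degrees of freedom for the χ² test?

2

A goodness-of-fit test with 3 phenotype classes has df = 3 − 1 = 2.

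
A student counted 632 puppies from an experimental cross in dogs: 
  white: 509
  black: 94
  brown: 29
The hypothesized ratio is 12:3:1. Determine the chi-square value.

10.441

Total ratio parts = 16. Expected numbers out of 632:
  white: 632 × 12/16 = 474
  black: 632 × 3/16 = 118.5
  brown: 632 × 1/16 = 39.5
χ² = Σ (O − E)² / E
  white: (509 − 474)² / 474 = 2.5844
  black: (94 − 118.5)² / 118.5 = 5.0654
  brown: (29 − 39.5)² / 39.5 = 2.7911
χ² = 2.5844 + 5.0654 + 2.7911 = 10.4409 ≈ 10.441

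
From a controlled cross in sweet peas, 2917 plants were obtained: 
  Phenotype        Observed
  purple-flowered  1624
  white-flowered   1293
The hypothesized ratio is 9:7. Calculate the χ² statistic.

The 9:7 ratio has 16 parts, so with N = 2917 the expected counts are:
  purple-flowered: 2917 × 9/16 = 1640.8125
  white-flowered: 2917 × 7/16 = 1276.1875
χ² = Σ (O − E)² / E
  purple-flowered: (1624 − 1640.8125)² / 1640.8125 = 0.1723
  white-flowered: (1293 − 1276.1875)² / 1276.1875 = 0.2215
χ² = 0.1723 + 0.2215 = 0.3938 ≈ 0.394

0.394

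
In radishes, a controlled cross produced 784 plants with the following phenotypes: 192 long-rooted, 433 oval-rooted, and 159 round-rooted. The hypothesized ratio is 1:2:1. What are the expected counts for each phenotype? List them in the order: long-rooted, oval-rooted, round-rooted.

196, 392, 196

Under the 1:2:1 hypothesis (Σ ratio = 4, N = 784):
  long-rooted: 784 × 1/4 = 196
  oval-rooted: 784 × 2/4 = 392
  round-rooted: 784 × 1/4 = 196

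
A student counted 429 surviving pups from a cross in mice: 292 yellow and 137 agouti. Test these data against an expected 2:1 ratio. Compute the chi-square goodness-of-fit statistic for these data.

Total ratio parts = 3. Expected numbers out of 429:
  yellow: 429 × 2/3 = 286
  agouti: 429 × 1/3 = 143
χ² = Σ (O − E)² / E
  yellow: (292 − 286)² / 286 = 0.1259
  agouti: (137 − 143)² / 143 = 0.2517
χ² = 0.1259 + 0.2517 = 0.3776 ≈ 0.378

0.378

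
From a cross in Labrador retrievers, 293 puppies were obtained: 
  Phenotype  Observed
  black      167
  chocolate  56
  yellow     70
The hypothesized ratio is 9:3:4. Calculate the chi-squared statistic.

Expected counts for N = 293 under a 9:3:4 ratio (total parts = 16):
  black: 293 × 9/16 = 164.8125
  chocolate: 293 × 3/16 = 54.9375
  yellow: 293 × 4/16 = 73.25
χ² = Σ (O − E)² / E
  black: (167 − 164.8125)² / 164.8125 = 0.0290
  chocolate: (56 − 54.9375)² / 54.9375 = 0.0205
  yellow: (70 − 73.25)² / 73.25 = 0.1442
χ² = 0.0290 + 0.0205 + 0.1442 = 0.1937 ≈ 0.194

0.194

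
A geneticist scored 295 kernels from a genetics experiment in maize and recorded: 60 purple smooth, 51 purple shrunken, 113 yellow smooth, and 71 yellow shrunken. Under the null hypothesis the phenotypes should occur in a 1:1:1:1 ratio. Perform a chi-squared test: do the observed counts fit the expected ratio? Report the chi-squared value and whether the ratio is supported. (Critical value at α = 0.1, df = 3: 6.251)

30.573; not consistent

Total ratio parts = 4. Expected numbers out of 295:
  purple smooth: 295 × 1/4 = 73.75
  purple shrunken: 295 × 1/4 = 73.75
  yellow smooth: 295 × 1/4 = 73.75
  yellow shrunken: 295 × 1/4 = 73.75
χ² = Σ (O − E)² / E
  purple smooth: (60 − 73.75)² / 73.75 = 2.5636
  purple shrunken: (51 − 73.75)² / 73.75 = 7.0178
  yellow smooth: (113 − 73.75)² / 73.75 = 20.8890
  yellow shrunken: (71 − 73.75)² / 73.75 = 0.1025
χ² = 2.5636 + 7.0178 + 20.8890 + 0.1025 = 30.5729 ≈ 30.573
Degrees of freedom = 4 − 1 = 3; critical value at α = 0.1 is 6.251.
Since 30.573 > 6.251, we reject the null hypothesis — the data do not fit the 1:1:1:1 ratio.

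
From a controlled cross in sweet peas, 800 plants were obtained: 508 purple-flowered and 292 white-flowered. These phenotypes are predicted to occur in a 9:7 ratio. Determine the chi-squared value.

Under the 9:7 hypothesis (Σ ratio = 16, N = 800):
  purple-flowered: 800 × 9/16 = 450
  white-flowered: 800 × 7/16 = 350
χ² = Σ (O − E)² / E
  purple-flowered: (508 − 450)² / 450 = 7.4756
  white-flowered: (292 − 350)² / 350 = 9.6114
χ² = 7.4756 + 9.6114 = 17.087

17.087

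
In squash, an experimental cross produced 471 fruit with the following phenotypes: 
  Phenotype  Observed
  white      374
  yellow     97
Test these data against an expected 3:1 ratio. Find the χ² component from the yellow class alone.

Expected counts for N = 471 under a 3:1 ratio (total parts = 4):
  white: 471 × 3/4 = 353.25
  yellow: 471 × 1/4 = 117.75
Contribution of yellow: (97 − 117.75)² / 117.75 = 3.6566

3.657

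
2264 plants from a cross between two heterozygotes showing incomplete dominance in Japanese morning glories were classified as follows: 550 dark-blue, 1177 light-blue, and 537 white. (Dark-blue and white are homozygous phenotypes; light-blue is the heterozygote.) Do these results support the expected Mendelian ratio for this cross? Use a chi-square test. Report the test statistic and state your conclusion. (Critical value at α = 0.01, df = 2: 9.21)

With incomplete dominance, a heterozygote × heterozygote cross gives a 1:2:1 phenotypic ratio.
The 1:2:1 ratio has 4 parts, so with N = 2264 the expected counts are:
  dark-blue: 2264 × 1/4 = 566
  light-blue: 2264 × 2/4 = 1132
  white: 2264 × 1/4 = 566
χ² = Σ (O − E)² / E
  dark-blue: (550 − 566)² / 566 = 0.4523
  light-blue: (1177 − 1132)² / 1132 = 1.7889
  white: (537 − 566)² / 566 = 1.4859
χ² = 0.4523 + 1.7889 + 1.4859 = 3.7271 ≈ 3.727
Degrees of freedom = 3 − 1 = 2; critical value at α = 0.01 is 9.21.
Since 3.727 < 9.21, we fail to reject the null hypothesis — the data are consistent with the 1:2:1 ratio.

3.727; consistent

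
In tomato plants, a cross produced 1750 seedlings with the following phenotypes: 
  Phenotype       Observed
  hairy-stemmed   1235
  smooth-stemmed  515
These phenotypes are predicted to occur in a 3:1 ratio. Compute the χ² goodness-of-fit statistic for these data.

The 3:1 ratio has 4 parts, so with N = 1750 the expected counts are:
  hairy-stemmed: 1750 × 3/4 = 1312.5
  smooth-stemmed: 1750 × 1/4 = 437.5
χ² = Σ (O − E)² / E
  hairy-stemmed: (1235 − 1312.5)² / 1312.5 = 4.5762
  smooth-stemmed: (515 − 437.5)² / 437.5 = 13.7286
χ² = 4.5762 + 13.7286 = 18.3048 ≈ 18.305

18.305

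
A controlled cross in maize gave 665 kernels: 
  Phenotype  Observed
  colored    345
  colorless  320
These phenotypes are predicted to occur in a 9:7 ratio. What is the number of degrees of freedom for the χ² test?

A goodness-of-fit test with 2 phenotype classes has df = 2 − 1 = 1.

1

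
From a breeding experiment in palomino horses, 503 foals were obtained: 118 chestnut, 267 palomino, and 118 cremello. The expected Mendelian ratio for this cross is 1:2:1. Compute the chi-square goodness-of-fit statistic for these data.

Total ratio parts = 4. Expected numbers out of 503:
  chestnut: 503 × 1/4 = 125.75
  palomino: 503 × 2/4 = 251.5
  cremello: 503 × 1/4 = 125.75
χ² = Σ (O − E)² / E
  chestnut: (118 − 125.75)² / 125.75 = 0.4776
  palomino: (267 − 251.5)² / 251.5 = 0.9553
  cremello: (118 − 125.75)² / 125.75 = 0.4776
χ² = 0.4776 + 0.9553 + 0.4776 = 1.9105 ≈ 1.911

1.911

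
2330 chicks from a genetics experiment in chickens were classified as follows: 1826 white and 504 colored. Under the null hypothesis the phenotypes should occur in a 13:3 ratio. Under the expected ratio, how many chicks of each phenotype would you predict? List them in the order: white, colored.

1893.125, 436.875

The 13:3 ratio has 16 parts, so with N = 2330 the expected counts are:
  white: 2330 × 13/16 = 1893.125
  colored: 2330 × 3/16 = 436.875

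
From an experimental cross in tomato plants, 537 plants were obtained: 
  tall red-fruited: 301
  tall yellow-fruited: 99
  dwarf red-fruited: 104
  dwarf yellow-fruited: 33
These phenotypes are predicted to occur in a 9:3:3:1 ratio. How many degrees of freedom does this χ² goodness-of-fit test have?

A goodness-of-fit test with 4 phenotype classes has df = 4 − 1 = 3.

3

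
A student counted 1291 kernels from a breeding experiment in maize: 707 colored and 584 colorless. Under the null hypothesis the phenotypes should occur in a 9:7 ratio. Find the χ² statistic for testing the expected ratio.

1.159

Expected counts for N = 1291 under a 9:7 ratio (total parts = 16):
  colored: 1291 × 9/16 = 726.1875
  colorless: 1291 × 7/16 = 564.8125
χ² = Σ (O − E)² / E
  colored: (707 − 726.1875)² / 726.1875 = 0.5070
  colorless: (584 − 564.8125)² / 564.8125 = 0.6518
χ² = 0.5070 + 0.6518 = 1.1588 ≈ 1.159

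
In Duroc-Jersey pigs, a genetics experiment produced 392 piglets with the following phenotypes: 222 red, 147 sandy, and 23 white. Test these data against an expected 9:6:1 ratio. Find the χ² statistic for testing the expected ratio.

0.102

The 9:6:1 ratio has 16 parts, so with N = 392 the expected counts are:
  red: 392 × 9/16 = 220.5
  sandy: 392 × 6/16 = 147
  white: 392 × 1/16 = 24.5
χ² = Σ (O − E)² / E
  red: (222 − 220.5)² / 220.5 = 0.0102
  sandy: (147 − 147)² / 147 = 0.0000
  white: (23 − 24.5)² / 24.5 = 0.0918
χ² = 0.0102 + 0.0000 + 0.0918 = 0.102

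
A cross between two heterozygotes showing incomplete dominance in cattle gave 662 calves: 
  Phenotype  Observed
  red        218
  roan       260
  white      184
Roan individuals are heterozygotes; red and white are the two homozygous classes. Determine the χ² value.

33.952

With incomplete dominance, a heterozygote × heterozygote cross gives a 1:2:1 phenotypic ratio.
Total ratio parts = 4. Expected numbers out of 662:
  red: 662 × 1/4 = 165.5
  roan: 662 × 2/4 = 331
  white: 662 × 1/4 = 165.5
χ² = Σ (O − E)² / E
  red: (218 − 165.5)² / 165.5 = 16.6541
  roan: (260 − 331)² / 331 = 15.2296
  white: (184 − 165.5)² / 165.5 = 2.0680
χ² = 16.6541 + 15.2296 + 2.0680 = 33.9517 ≈ 33.952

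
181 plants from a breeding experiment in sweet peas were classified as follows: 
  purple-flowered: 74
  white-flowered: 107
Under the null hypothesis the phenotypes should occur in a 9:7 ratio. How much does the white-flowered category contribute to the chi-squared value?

Under the 9:7 hypothesis (Σ ratio = 16, N = 181):
  purple-flowered: 181 × 9/16 = 101.8125
  white-flowered: 181 × 7/16 = 79.1875
Contribution of white-flowered: (107 − 79.1875)² / 79.1875 = 9.7684

9.768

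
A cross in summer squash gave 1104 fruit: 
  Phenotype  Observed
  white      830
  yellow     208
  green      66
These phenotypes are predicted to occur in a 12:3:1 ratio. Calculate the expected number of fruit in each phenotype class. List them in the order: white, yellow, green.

Total ratio parts = 16. Expected numbers out of 1104:
  white: 1104 × 12/16 = 828
  yellow: 1104 × 3/16 = 207
  green: 1104 × 1/16 = 69

828, 207, 69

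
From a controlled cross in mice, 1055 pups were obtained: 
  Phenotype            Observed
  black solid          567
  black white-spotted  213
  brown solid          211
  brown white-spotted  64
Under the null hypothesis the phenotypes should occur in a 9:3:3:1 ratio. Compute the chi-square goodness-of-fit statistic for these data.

3.280

The 9:3:3:1 ratio has 16 parts, so with N = 1055 the expected counts are:
  black solid: 1055 × 9/16 = 593.4375
  black white-spotted: 1055 × 3/16 = 197.8125
  brown solid: 1055 × 3/16 = 197.8125
  brown white-spotted: 1055 × 1/16 = 65.9375
χ² = Σ (O − E)² / E
  black solid: (567 − 593.4375)² / 593.4375 = 1.1778
  black white-spotted: (213 − 197.8125)² / 197.8125 = 1.1661
  brown solid: (211 − 197.8125)² / 197.8125 = 0.8792
  brown white-spotted: (64 − 65.9375)² / 65.9375 = 0.0569
χ² = 1.1778 + 1.1661 + 0.8792 + 0.0569 = 3.280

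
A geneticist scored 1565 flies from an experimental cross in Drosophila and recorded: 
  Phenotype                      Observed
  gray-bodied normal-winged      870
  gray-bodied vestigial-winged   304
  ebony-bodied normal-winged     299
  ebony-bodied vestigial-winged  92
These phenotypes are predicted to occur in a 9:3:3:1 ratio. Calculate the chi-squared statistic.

0.952

The 9:3:3:1 ratio has 16 parts, so with N = 1565 the expected counts are:
  gray-bodied normal-winged: 1565 × 9/16 = 880.3125
  gray-bodied vestigial-winged: 1565 × 3/16 = 293.4375
  ebony-bodied normal-winged: 1565 × 3/16 = 293.4375
  ebony-bodied vestigial-winged: 1565 × 1/16 = 97.8125
χ² = Σ (O − E)² / E
  gray-bodied normal-winged: (870 − 880.3125)² / 880.3125 = 0.1208
  gray-bodied vestigial-winged: (304 − 293.4375)² / 293.4375 = 0.3802
  ebony-bodied normal-winged: (299 − 293.4375)² / 293.4375 = 0.1054
  ebony-bodied vestigial-winged: (92 − 97.8125)² / 97.8125 = 0.3454
χ² = 0.1208 + 0.3802 + 0.1054 + 0.3454 = 0.9518 ≈ 0.952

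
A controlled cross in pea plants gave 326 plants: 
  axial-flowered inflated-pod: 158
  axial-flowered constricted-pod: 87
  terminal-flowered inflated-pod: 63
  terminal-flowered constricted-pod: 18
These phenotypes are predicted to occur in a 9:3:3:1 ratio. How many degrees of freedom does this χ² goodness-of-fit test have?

A goodness-of-fit test with 4 phenotype classes has df = 4 − 1 = 3.

3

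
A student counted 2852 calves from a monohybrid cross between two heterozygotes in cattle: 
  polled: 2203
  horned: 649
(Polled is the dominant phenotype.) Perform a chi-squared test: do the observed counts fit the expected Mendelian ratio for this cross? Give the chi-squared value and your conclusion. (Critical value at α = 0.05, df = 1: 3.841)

For a monohybrid cross between heterozygotes with complete dominance, the expected phenotypic ratio is 3:1.
Total ratio parts = 4. Expected numbers out of 2852:
  polled: 2852 × 3/4 = 2139
  horned: 2852 × 1/4 = 713
χ² = Σ (O − E)² / E
  polled: (2203 − 2139)² / 2139 = 1.9149
  horned: (649 − 713)² / 713 = 5.7447
χ² = 1.9149 + 5.7447 = 7.6596 ≈ 7.660
Degrees of freedom = 2 − 1 = 1; critical value at α = 0.05 is 3.841.
Since 7.660 > 3.841, we reject the null hypothesis — the data do not fit the 3:1 ratio.

7.660; not consistent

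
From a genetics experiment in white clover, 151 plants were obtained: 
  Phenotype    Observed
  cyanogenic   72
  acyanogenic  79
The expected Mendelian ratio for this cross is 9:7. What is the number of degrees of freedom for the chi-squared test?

A goodness-of-fit test with 2 phenotype classes has df = 2 − 1 = 1.

1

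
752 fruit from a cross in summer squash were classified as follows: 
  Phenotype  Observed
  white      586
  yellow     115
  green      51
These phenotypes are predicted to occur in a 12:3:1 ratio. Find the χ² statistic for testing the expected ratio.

Total ratio parts = 16. Expected numbers out of 752:
  white: 752 × 12/16 = 564
  yellow: 752 × 3/16 = 141
  green: 752 × 1/16 = 47
χ² = Σ (O − E)² / E
  white: (586 − 564)² / 564 = 0.8582
  yellow: (115 − 141)² / 141 = 4.7943
  green: (51 − 47)² / 47 = 0.3404
χ² = 0.8582 + 4.7943 + 0.3404 = 5.9929 ≈ 5.993

5.993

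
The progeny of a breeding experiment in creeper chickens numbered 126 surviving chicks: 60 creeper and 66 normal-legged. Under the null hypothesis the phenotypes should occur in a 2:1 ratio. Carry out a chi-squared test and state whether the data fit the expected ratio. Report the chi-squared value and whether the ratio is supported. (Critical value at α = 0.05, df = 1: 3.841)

20.571; not consistent

The 2:1 ratio has 3 parts, so with N = 126 the expected counts are:
  creeper: 126 × 2/3 = 84
  normal-legged: 126 × 1/3 = 42
χ² = Σ (O − E)² / E
  creeper: (60 − 84)² / 84 = 6.8571
  normal-legged: (66 − 42)² / 42 = 13.7143
χ² = 6.8571 + 13.7143 = 20.5714 ≈ 20.571
Degrees of freedom = 2 − 1 = 1; critical value at α = 0.05 is 3.841.
Since 20.571 > 3.841, we reject the null hypothesis — the data do not fit the 2:1 ratio.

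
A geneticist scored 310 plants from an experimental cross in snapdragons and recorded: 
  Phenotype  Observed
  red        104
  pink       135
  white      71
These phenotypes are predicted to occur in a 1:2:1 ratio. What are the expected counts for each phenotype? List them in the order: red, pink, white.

Total ratio parts = 4. Expected numbers out of 310:
  red: 310 × 1/4 = 77.5
  pink: 310 × 2/4 = 155
  white: 310 × 1/4 = 77.5

77.5, 155, 77.5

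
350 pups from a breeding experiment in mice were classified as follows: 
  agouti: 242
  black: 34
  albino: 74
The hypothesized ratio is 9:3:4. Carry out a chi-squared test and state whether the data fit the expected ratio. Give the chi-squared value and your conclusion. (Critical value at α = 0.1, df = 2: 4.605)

27.666; not consistent

Under the 9:3:4 hypothesis (Σ ratio = 16, N = 350):
  agouti: 350 × 9/16 = 196.875
  black: 350 × 3/16 = 65.625
  albino: 350 × 4/16 = 87.5
χ² = Σ (O − E)² / E
  agouti: (242 − 196.875)² / 196.875 = 10.3429
  black: (34 − 65.625)² / 65.625 = 15.2402
  albino: (74 − 87.5)² / 87.5 = 2.0829
χ² = 10.3429 + 15.2402 + 2.0829 = 27.666
Degrees of freedom = 3 − 1 = 2; critical value at α = 0.1 is 4.605.
Since 27.666 > 4.605, we reject the null hypothesis — the data do not fit the 9:3:4 ratio.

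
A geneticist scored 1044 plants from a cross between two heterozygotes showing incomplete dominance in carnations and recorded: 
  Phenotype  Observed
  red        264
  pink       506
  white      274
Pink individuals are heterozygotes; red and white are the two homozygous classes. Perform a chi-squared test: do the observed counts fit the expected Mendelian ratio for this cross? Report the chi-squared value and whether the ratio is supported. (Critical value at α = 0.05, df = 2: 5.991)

With incomplete dominance, a heterozygote × heterozygote cross gives a 1:2:1 phenotypic ratio.
The 1:2:1 ratio has 4 parts, so with N = 1044 the expected counts are:
  red: 1044 × 1/4 = 261
  pink: 1044 × 2/4 = 522
  white: 1044 × 1/4 = 261
χ² = Σ (O − E)² / E
  red: (264 − 261)² / 261 = 0.0345
  pink: (506 − 522)² / 522 = 0.4904
  white: (274 − 261)² / 261 = 0.6475
χ² = 0.0345 + 0.4904 + 0.6475 = 1.1724 ≈ 1.172
Degrees of freedom = 3 − 1 = 2; critical value at α = 0.05 is 5.991.
Since 1.172 < 5.991, we fail to reject the null hypothesis — the data are consistent with the 1:2:1 ratio.

1.172; consistent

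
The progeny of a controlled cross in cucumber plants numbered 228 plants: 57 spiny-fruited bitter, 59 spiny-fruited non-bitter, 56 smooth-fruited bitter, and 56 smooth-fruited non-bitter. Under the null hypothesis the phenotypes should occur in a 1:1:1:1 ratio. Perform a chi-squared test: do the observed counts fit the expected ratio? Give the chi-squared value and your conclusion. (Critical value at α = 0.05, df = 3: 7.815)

The 1:1:1:1 ratio has 4 parts, so with N = 228 the expected counts are:
  spiny-fruited bitter: 228 × 1/4 = 57
  spiny-fruited non-bitter: 228 × 1/4 = 57
  smooth-fruited bitter: 228 × 1/4 = 57
  smooth-fruited non-bitter: 228 × 1/4 = 57
χ² = Σ (O − E)² / E
  spiny-fruited bitter: (57 − 57)² / 57 = 0.0000
  spiny-fruited non-bitter: (59 − 57)² / 57 = 0.0702
  smooth-fruited bitter: (56 − 57)² / 57 = 0.0175
  smooth-fruited non-bitter: (56 − 57)² / 57 = 0.0175
χ² = 0.0000 + 0.0702 + 0.0175 + 0.0175 = 0.1052 ≈ 0.105
Degrees of freedom = 4 − 1 = 3; critical value at α = 0.05 is 7.815.
Since 0.105 < 7.815, we fail to reject the null hypothesis — the data are consistent with the 1:1:1:1 ratio.

0.105; consistent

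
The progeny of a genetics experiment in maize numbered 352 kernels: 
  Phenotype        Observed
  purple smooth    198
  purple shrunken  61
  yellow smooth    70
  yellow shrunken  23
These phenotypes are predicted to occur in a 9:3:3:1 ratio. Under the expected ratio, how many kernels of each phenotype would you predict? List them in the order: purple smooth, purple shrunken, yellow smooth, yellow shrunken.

Total ratio parts = 16. Expected numbers out of 352:
  purple smooth: 352 × 9/16 = 198
  purple shrunken: 352 × 3/16 = 66
  yellow smooth: 352 × 3/16 = 66
  yellow shrunken: 352 × 1/16 = 22

198, 66, 66, 22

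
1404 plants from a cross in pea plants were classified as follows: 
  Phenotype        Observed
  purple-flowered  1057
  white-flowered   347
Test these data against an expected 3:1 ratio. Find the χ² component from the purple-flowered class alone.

0.015

Expected counts for N = 1404 under a 3:1 ratio (total parts = 4):
  purple-flowered: 1404 × 3/4 = 1053
  white-flowered: 1404 × 1/4 = 351
Contribution of purple-flowered: (1057 − 1053)² / 1053 = 0.0152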